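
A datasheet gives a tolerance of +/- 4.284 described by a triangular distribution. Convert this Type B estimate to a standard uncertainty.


u_B = half_width / sqrt(6)
u_B = 4.284 / 2.4494897
u_B = 1.7489

1.7489


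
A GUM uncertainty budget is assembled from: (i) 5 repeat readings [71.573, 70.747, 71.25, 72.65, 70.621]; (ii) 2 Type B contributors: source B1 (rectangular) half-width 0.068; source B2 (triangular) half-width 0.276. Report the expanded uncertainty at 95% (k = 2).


mean = (71.573 + 70.747 + 71.25 + 72.65 + 70.621) / 5 = 71.3682
s = sqrt(sum((x - mean)^2)/(n-1)) = 0.81288419
u_A = s / sqrt(n) = 0.81288419 / sqrt(5) = 0.36353286
u_B1 = 0.068 / sqrt(3) = 0.039259818
u_B2 = 0.276 / sqrt(6) = 0.11267653
uc = sqrt(0.36353286^2 + 0.039259818^2 + 0.11267653^2) = 0.382614
U = k * uc = 2 * 0.382614
U = 0.7652

0.7652


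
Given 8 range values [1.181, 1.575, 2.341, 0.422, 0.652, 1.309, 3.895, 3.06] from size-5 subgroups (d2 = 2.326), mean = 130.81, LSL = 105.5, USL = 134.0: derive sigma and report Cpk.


R_bar = (1.181 + 1.575 + 2.341 + 0.422 + 0.652 + 1.309 + 3.895 + 3.06) / 8 = 1.804375
sigma = R_bar / d2 = 1.804375 / 2.326 = 0.77574162
Cp = (USL - LSL)/(6*sigma) = (134.0 - 105.5)/(6*0.77574162) = 6.1232
Cpu = (134.0 - 130.81)/(3*0.77574162) = 1.3707
Cpl = (130.81 - 105.5)/(3*0.77574162) = 10.8756
Cpk = min(Cpu, Cpl) = 1.3707

1.3707


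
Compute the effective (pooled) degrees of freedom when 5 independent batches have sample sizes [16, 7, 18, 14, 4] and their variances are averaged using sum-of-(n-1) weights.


nu = sum_i (n_i - 1)
nu = ((16 - 1) + (7 - 1) + (18 - 1) + (14 - 1) + (4 - 1))
nu = 15 + 6 + 17 + 13 + 3
nu = 54

54


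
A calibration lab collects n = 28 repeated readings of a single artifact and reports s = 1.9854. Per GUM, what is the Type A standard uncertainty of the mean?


u_A = s / sqrt(n)
u_A = 1.9854 / sqrt(28)
u_A = 1.9854 / 5.2915026
u_A = 0.3752

0.3752


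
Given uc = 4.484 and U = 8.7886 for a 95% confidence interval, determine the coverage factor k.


k = U / uc
k = 8.7886 / 4.484
k = 1.96

1.96


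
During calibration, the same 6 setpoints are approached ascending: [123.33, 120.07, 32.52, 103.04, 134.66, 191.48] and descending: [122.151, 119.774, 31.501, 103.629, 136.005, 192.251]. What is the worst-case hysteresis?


|123.33 - 122.151| = 1.1790
|120.07 - 119.774| = 0.2960
|32.52 - 31.501| = 1.0190
|103.04 - 103.629| = 0.5890
|134.66 - 136.005| = 1.3450
|191.48 - 192.251| = 0.7710
hysteresis = max(diffs) = 1.3450

1.3450


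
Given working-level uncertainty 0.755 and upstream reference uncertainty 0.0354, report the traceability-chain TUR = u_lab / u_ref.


TUR = u_lab / u_ref
= 0.755 / 0.0354
= 21.3277

21.3277


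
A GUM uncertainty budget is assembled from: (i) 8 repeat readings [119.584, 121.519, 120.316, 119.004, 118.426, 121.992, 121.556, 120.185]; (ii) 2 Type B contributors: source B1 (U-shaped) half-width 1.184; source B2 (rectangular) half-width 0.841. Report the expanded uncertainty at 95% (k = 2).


mean = (119.584 + 121.519 + 120.316 + 119.004 + 118.426 + 121.992 + 121.556 + 120.185) / 8 = 120.32275
s = sqrt(sum((x - mean)^2)/(n-1)) = 1.2895098
u_A = s / sqrt(n) = 1.2895098 / sqrt(8) = 0.45591056
u_B1 = 1.184 / sqrt(2) = 0.83721443
u_B2 = 0.841 / sqrt(3) = 0.48555158
uc = sqrt(0.45591056^2 + 0.83721443^2 + 0.48555158^2) = 1.0698331
U = k * uc = 2 * 1.0698331
U = 2.1397

2.1397


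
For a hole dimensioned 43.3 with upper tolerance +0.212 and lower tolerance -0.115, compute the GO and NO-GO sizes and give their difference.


GO = nominal - lower_tol (smallest hole = maximum material condition)
GO = 43.3 - 0.115 = 43.185
NO-GO = nominal + upper_tol (largest hole = least material condition)
NO-GO = 43.3 + 0.212 = 43.512
spread = NO-GO - GO = 43.512 - 43.185 = 0.3270

0.3270


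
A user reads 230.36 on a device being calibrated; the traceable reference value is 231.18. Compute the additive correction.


Correction = standard - reading
= 231.18 - 230.36
= 0.8200

0.8200


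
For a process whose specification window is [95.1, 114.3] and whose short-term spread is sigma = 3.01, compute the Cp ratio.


Cp = (USL - LSL) / (6 * sigma)
= (114.3 - 95.1) / (6 * 3.01)
= 19.2000 / 18.0600
= 1.0631

1.0631


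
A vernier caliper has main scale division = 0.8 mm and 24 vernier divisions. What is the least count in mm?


LC = MSD / n_div
= 0.8 / 24
= 0.0333

0.0333


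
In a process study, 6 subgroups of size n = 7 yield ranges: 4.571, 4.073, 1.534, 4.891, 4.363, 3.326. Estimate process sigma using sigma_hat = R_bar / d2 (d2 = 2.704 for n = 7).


R_bar = (4.571 + 4.073 + 1.534 + 4.891 + 4.363 + 3.326) / 6
R_bar = 22.758 / 6 = 3.793
sigma_hat = R_bar / d2 = 3.793 / 2.704 = 1.4027

1.4027


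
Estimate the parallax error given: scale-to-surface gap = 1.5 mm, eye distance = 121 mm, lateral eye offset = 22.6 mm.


error = h * offset / d
= 1.5 * 22.6 / 121
= 0.2802

0.2802


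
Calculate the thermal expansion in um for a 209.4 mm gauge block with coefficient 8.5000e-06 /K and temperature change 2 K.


dL = L * alpha * dT
= 209.4 * 8.5000e-06 * 2
= 0.0035598 mm
dL_um = 0.0035598 * 1000 = 3.5598 um

3.5598


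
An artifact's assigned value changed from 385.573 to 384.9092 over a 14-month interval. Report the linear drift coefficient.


rate = (v2 - v1) / months
= (384.9092 - 385.573) / 14
= -0.6638 / 14
= -0.0474

-0.0474


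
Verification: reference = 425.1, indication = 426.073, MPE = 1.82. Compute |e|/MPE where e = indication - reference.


e = indication - reference = 426.073 - 425.1 = 0.9730
|e| = 0.9730
ratio = |e| / MPE = 0.9730 / 1.82
ratio = 0.5346

0.5346


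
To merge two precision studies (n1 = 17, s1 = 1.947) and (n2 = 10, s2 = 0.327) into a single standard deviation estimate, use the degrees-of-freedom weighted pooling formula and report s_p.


s_p = sqrt(((n1-1)*s1^2 + (n2-1)*s2^2) / (n1+n2-2))
numerator = (17-1)*1.947^2 + (10-1)*0.327^2 = 60.652944 + 0.962361 = 61.615305
denominator = 17 + 10 - 2 = 25
s_p^2 = 61.615305 / 25 = 2.4646122
s_p = sqrt(2.4646122) = 1.5699

1.5699


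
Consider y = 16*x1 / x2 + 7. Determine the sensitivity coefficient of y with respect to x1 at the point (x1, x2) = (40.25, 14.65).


y = 16*x1 / x2 + 7
dy/dx1 = 16/x2
Evaluate at x2 = 14.65: c1 = 16 / 14.65
c1 = 1.0922

1.0922


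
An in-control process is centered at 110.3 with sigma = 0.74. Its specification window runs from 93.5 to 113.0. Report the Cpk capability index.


Cpu = (USL - mean) / (3*sigma) = (113.0 - 110.3) / (3*0.74) = 1.2162
Cpl = (mean - LSL) / (3*sigma) = (110.3 - 93.5) / (3*0.74) = 7.5676
Cpk = min(Cpu, Cpl) = 1.2162

1.2162


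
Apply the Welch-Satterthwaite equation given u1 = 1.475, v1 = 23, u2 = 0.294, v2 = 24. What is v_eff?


uc = sqrt(u1^2 + u2^2) = sqrt(1.475^2 + 0.294^2) = 1.504015
v_eff = uc^4 / (u1^4/v1 + u2^4/v2)
= 1.504015^4 / (1.475^4/23 + 0.294^4/24)
= 5.1169205 / 0.20610887
v_eff = 24.8263

24.8263


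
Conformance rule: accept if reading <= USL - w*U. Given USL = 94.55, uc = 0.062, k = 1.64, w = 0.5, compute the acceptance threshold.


U = k * uc = 1.64 * 0.062 = 0.10168
guard band g = w * U = 0.5 * 0.10168 = 0.05084
AL = USL - g = 94.55 - 0.05084
AL = 94.4992

94.4992


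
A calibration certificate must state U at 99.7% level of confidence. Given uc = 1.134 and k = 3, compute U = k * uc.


U = k * uc
U = 3 * 1.134
U = 3.4020

3.4020


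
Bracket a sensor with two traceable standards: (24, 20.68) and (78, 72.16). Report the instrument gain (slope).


slope = (y2 - y1) / (x2 - x1)
= (72.16 - 20.68) / (78 - 24)
= 51.4800 / 54
= 0.9533

0.9533


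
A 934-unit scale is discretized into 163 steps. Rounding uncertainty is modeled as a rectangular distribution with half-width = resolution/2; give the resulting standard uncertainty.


resolution = range / divisions
resolution = 934 / 163 = 5.7300613
u_res = resolution / (2*sqrt(3))
u_res = 5.7300613 / 3.4641016
u_res = 1.6541

1.6541


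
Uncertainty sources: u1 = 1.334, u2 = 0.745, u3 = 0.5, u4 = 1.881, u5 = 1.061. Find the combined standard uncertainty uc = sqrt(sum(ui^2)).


uc = sqrt(1.334^2 + 0.745^2 + 0.5^2 + 1.881^2 + 1.061^2)
uc = sqrt(7.248463)
uc = 2.6923

2.6923


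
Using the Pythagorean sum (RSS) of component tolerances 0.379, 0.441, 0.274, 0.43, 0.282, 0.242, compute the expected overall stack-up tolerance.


RSS = sqrt(0.379^2 + 0.441^2 + 0.274^2 + 0.43^2 + 0.282^2 + 0.242^2)
= sqrt(0.736186)
= 0.8580

0.8580


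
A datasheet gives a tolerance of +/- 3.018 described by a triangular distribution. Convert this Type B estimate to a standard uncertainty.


u_B = half_width / sqrt(6)
u_B = 3.018 / 2.4494897
u_B = 1.2321

1.2321


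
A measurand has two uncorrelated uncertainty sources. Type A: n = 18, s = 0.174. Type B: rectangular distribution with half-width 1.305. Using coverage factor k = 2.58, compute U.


u_A = s / sqrt(n) = 0.174 / sqrt(18) = 0.041012193
u_B = half_width / sqrt(3) = 1.305 / sqrt(3) = 0.7534421
uc = sqrt(u_A^2 + u_B^2) = sqrt(0.041012193^2 + 0.7534421^2) = 0.75455748
U = k * uc = 2.58 * 0.75455748
U = 1.9468

1.9468


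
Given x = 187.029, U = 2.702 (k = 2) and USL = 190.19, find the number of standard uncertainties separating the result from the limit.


u = U / k = 2.702 / 2 = 1.351
margin = |USL - x| = |190.19 - 187.029| = 3.161
z = margin / u = 3.161 / 1.351
z = 2.3397

2.3397


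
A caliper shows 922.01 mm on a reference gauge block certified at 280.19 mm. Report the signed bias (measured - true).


Systematic error = measured - true
= 922.01 - 280.19
= 641.8200

641.8200


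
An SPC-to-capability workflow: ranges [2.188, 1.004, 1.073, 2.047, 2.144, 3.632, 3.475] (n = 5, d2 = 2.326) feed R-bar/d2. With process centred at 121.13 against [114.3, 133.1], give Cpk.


R_bar = (2.188 + 1.004 + 1.073 + 2.047 + 2.144 + 3.632 + 3.475) / 7 = 2.2232857
sigma = R_bar / d2 = 2.2232857 / 2.326 = 0.9558408
Cp = (USL - LSL)/(6*sigma) = (133.1 - 114.3)/(6*0.9558408) = 3.2781
Cpu = (133.1 - 121.13)/(3*0.9558408) = 4.1743
Cpl = (121.13 - 114.3)/(3*0.9558408) = 2.3818
Cpk = min(Cpu, Cpl) = 2.3818

2.3818


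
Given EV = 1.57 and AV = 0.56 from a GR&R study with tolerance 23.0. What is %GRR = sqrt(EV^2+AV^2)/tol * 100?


GRR = sqrt(EV^2 + AV^2) = sqrt(1.57^2 + 0.56^2) = 1.6668833
%GRR = GRR / tol * 100 = 1.6668833 / 23.0 * 100
%GRR = 7.2473

7.2473


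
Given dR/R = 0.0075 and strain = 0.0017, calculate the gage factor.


GF = (dR/R) / epsilon
= 0.0075 / 0.0017
= 4.4118

4.4118


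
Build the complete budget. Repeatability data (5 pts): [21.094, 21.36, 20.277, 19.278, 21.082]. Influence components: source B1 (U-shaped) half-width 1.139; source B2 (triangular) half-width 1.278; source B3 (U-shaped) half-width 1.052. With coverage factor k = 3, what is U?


mean = (21.094 + 21.36 + 20.277 + 19.278 + 21.082) / 5 = 20.6182
s = sqrt(sum((x - mean)^2)/(n-1)) = 0.85210281
u_A = s / sqrt(n) = 0.85210281 / sqrt(5) = 0.38107196
u_B1 = 1.139 / sqrt(2) = 0.80539462
u_B2 = 1.278 / sqrt(6) = 0.52174132
u_B3 = 1.052 / sqrt(2) = 0.74387633
uc = sqrt(0.38107196^2 + 0.80539462^2 + 0.52174132^2 + 0.74387633^2) = 1.2725731
U = k * uc = 3 * 1.2725731
U = 3.8177

3.8177


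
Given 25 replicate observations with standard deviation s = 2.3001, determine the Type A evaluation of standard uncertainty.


u_A = s / sqrt(n)
u_A = 2.3001 / sqrt(25)
u_A = 2.3001 / 5
u_A = 0.4600

0.4600


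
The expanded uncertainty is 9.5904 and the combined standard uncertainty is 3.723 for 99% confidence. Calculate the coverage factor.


k = U / uc
k = 9.5904 / 3.723
k = 2.576

2.576


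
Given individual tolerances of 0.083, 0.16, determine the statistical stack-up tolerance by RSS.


RSS = sqrt(0.083^2 + 0.16^2)
= sqrt(0.032489)
= 0.1802

0.1802


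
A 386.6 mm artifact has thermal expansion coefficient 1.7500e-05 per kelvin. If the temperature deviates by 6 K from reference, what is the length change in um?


dL = L * alpha * dT
= 386.6 * 1.7500e-05 * 6
= 0.0405930 mm
dL_um = 0.0405930 * 1000 = 40.5930 um

40.5930


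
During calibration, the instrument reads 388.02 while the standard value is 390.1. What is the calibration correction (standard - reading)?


Correction = standard - reading
= 390.1 - 388.02
= 2.0800

2.0800


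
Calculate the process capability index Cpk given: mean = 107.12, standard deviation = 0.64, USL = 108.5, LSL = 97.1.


Cpu = (USL - mean) / (3*sigma) = (108.5 - 107.12) / (3*0.64) = 0.7187
Cpl = (mean - LSL) / (3*sigma) = (107.12 - 97.1) / (3*0.64) = 5.2188
Cpk = min(Cpu, Cpl) = 0.7187

0.7187


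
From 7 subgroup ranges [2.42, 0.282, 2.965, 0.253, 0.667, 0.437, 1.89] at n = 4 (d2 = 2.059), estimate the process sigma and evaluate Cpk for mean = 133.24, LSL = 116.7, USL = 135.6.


R_bar = (2.42 + 0.282 + 2.965 + 0.253 + 0.667 + 0.437 + 1.89) / 7 = 1.2734286
sigma = R_bar / d2 = 1.2734286 / 2.059 = 0.61846945
Cp = (USL - LSL)/(6*sigma) = (135.6 - 116.7)/(6*0.61846945) = 5.0932
Cpu = (135.6 - 133.24)/(3*0.61846945) = 1.2720
Cpl = (133.24 - 116.7)/(3*0.61846945) = 8.9145
Cpk = min(Cpu, Cpl) = 1.2720

1.2720


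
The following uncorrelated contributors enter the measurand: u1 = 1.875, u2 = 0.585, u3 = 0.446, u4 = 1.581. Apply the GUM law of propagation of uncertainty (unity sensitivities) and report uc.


uc = sqrt(1.875^2 + 0.585^2 + 0.446^2 + 1.581^2)
uc = sqrt(6.556327)
uc = 2.5605

2.5605


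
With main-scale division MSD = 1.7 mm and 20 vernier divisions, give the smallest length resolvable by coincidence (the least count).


LC = MSD / n_div
= 1.7 / 20
= 0.0850

0.0850


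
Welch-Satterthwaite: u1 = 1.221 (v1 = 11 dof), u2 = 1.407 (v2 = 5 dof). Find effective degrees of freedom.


uc = sqrt(u1^2 + u2^2) = sqrt(1.221^2 + 1.407^2) = 1.8629251
v_eff = uc^4 / (u1^4/v1 + u2^4/v2)
= 1.8629251^4 / (1.221^4/11 + 1.407^4/5)
= 12.0443 / 0.9858572
v_eff = 12.2171

12.2171


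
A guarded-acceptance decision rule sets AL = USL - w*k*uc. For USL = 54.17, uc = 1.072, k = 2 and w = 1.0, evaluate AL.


U = k * uc = 2 * 1.072 = 2.144
guard band g = w * U = 1.0 * 2.144 = 2.144
AL = USL - g = 54.17 - 2.144
AL = 52.0260

52.0260


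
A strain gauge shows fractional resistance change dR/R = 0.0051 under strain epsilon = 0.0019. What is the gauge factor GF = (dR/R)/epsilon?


GF = (dR/R) / epsilon
= 0.0051 / 0.0019
= 2.6842

2.6842


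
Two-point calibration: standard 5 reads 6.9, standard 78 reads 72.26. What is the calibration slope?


slope = (y2 - y1) / (x2 - x1)
= (72.26 - 6.9) / (78 - 5)
= 65.3600 / 73
= 0.8953

0.8953


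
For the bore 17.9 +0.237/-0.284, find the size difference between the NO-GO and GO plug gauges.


GO = nominal - lower_tol (smallest hole = maximum material condition)
GO = 17.9 - 0.284 = 17.616
NO-GO = nominal + upper_tol (largest hole = least material condition)
NO-GO = 17.9 + 0.237 = 18.137
spread = NO-GO - GO = 18.137 - 17.616 = 0.5210

0.5210


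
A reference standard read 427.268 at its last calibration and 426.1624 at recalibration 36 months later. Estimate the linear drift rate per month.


rate = (v2 - v1) / months
= (426.1624 - 427.268) / 36
= -1.1056 / 36
= -0.0307

-0.0307


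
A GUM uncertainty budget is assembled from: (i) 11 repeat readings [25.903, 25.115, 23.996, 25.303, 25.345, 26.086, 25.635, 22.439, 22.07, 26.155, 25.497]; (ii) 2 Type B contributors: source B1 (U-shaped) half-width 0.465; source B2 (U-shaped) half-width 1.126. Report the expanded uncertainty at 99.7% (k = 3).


mean = (25.903 + 25.115 + 23.996 + 25.303 + 25.345 + 26.086 + 25.635 + 22.439 + 22.07 + 26.155 + 25.497) / 11 = 24.86763636
s = sqrt(sum((x - mean)^2)/(n-1)) = 1.4199309
u_A = s / sqrt(n) = 1.4199309 / sqrt(11) = 0.42812527
u_B1 = 0.465 / sqrt(2) = 0.32880465
u_B2 = 1.126 / sqrt(2) = 0.79620224
uc = sqrt(0.42812527^2 + 0.32880465^2 + 0.79620224^2) = 0.96194685
U = k * uc = 3 * 0.96194685
U = 2.8858

2.8858


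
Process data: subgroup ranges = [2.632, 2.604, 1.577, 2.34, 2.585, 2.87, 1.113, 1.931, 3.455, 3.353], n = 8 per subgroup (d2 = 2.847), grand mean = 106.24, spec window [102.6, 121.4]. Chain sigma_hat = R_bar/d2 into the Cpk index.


R_bar = (2.632 + 2.604 + 1.577 + 2.34 + 2.585 + 2.87 + 1.113 + 1.931 + 3.455 + 3.353) / 10 = 2.446
sigma = R_bar / d2 = 2.446 / 2.847 = 0.85914998
Cp = (USL - LSL)/(6*sigma) = (121.4 - 102.6)/(6*0.85914998) = 3.6470
Cpu = (121.4 - 106.24)/(3*0.85914998) = 5.8818
Cpl = (106.24 - 102.6)/(3*0.85914998) = 1.4122
Cpk = min(Cpu, Cpl) = 1.4122

1.4122


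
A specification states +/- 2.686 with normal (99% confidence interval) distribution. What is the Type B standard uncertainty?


u_B = half_width / 2.576
u_B = 2.686 / 2.576
u_B = 1.0427

1.0427


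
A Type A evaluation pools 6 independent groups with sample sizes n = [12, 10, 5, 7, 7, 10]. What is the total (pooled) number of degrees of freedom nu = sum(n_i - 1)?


nu = sum_i (n_i - 1)
nu = ((12 - 1) + (10 - 1) + (5 - 1) + (7 - 1) + (7 - 1) + (10 - 1))
nu = 11 + 9 + 4 + 6 + 6 + 9
nu = 45

45


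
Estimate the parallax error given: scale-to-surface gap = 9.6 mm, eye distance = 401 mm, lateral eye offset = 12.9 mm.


error = h * offset / d
= 9.6 * 12.9 / 401
= 0.3088

0.3088


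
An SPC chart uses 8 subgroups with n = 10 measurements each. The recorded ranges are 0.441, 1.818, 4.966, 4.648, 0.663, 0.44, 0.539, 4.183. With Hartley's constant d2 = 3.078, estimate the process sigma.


R_bar = (0.441 + 1.818 + 4.966 + 4.648 + 0.663 + 0.44 + 0.539 + 4.183) / 8
R_bar = 17.698 / 8 = 2.21225
sigma_hat = R_bar / d2 = 2.21225 / 3.078 = 0.7187

0.7187


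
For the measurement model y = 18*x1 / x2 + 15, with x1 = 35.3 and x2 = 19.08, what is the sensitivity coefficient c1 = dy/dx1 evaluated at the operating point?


y = 18*x1 / x2 + 15
dy/dx1 = 18/x2
Evaluate at x2 = 19.08: c1 = 18 / 19.08
c1 = 0.9434

0.9434


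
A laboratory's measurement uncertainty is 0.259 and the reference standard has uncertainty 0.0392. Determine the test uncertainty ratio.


TUR = u_lab / u_ref
= 0.259 / 0.0392
= 6.6071

6.6071


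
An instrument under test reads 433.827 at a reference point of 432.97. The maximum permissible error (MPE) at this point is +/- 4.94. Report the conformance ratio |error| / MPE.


e = indication - reference = 433.827 - 432.97 = 0.8570
|e| = 0.8570
ratio = |e| / MPE = 0.8570 / 4.94
ratio = 0.1735

0.1735


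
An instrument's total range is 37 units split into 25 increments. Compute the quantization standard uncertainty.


resolution = range / divisions
resolution = 37 / 25 = 1.48
u_res = resolution / (2*sqrt(3))
u_res = 1.48 / 3.4641016
u_res = 0.4272

0.4272


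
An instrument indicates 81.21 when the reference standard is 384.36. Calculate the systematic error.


Systematic error = measured - true
= 81.21 - 384.36
= -303.1500

-303.1500


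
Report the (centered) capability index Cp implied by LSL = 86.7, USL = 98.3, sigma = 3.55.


Cp = (USL - LSL) / (6 * sigma)
= (98.3 - 86.7) / (6 * 3.55)
= 11.6000 / 21.3000
= 0.5446

0.5446


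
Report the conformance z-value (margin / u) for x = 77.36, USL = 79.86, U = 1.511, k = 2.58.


u = U / k = 1.511 / 2.58 = 0.58565891
margin = |USL - x| = |79.86 - 77.36| = 2.5
z = margin / u = 2.5 / 0.58565891
z = 4.2687

4.2687


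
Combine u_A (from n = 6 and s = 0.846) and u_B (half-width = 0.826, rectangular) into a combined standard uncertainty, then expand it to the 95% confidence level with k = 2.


u_A = s / sqrt(n) = 0.846 / sqrt(6) = 0.34537805
u_B = half_width / sqrt(3) = 0.826 / sqrt(3) = 0.47689132
uc = sqrt(u_A^2 + u_B^2) = sqrt(0.34537805^2 + 0.47689132^2) = 0.58882198
U = k * uc = 2 * 0.58882198
U = 1.1776

1.1776


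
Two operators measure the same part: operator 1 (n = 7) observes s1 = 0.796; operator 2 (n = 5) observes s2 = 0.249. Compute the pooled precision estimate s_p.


s_p = sqrt(((n1-1)*s1^2 + (n2-1)*s2^2) / (n1+n2-2))
numerator = (7-1)*0.796^2 + (5-1)*0.249^2 = 3.801696 + 0.248004 = 4.0497
denominator = 7 + 5 - 2 = 10
s_p^2 = 4.0497 / 10 = 0.40497
s_p = sqrt(0.40497) = 0.6364

0.6364


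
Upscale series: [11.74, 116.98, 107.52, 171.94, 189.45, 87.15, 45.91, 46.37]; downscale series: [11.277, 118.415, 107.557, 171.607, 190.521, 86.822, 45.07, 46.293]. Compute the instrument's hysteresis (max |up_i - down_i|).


|11.74 - 11.277| = 0.4630
|116.98 - 118.415| = 1.4350
|107.52 - 107.557| = 0.0370
|171.94 - 171.607| = 0.3330
|189.45 - 190.521| = 1.0710
|87.15 - 86.822| = 0.3280
|45.91 - 45.07| = 0.8400
|46.37 - 46.293| = 0.0770
hysteresis = max(diffs) = 1.4350

1.4350


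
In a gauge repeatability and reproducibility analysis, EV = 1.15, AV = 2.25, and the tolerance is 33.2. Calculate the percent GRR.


GRR = sqrt(EV^2 + AV^2) = sqrt(1.15^2 + 2.25^2) = 2.5268558
%GRR = GRR / tol * 100 = 2.5268558 / 33.2 * 100
%GRR = 7.6110

7.6110


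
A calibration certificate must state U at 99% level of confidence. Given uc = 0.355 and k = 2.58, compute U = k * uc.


U = k * uc
U = 2.58 * 0.355
U = 0.9159

0.9159


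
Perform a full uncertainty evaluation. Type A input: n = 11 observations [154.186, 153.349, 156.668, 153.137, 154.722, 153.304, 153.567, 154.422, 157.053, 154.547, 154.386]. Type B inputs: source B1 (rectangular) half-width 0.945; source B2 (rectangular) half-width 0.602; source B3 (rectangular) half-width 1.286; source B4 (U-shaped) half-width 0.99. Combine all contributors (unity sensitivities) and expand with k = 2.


mean = (154.186 + 153.349 + 156.668 + 153.137 + 154.722 + 153.304 + 153.567 + 154.422 + 157.053 + 154.547 + 154.386) / 11 = 154.4855455
s = sqrt(sum((x - mean)^2)/(n-1)) = 1.2987832
u_A = s / sqrt(n) = 1.2987832 / sqrt(11) = 0.39159787
u_B1 = 0.945 / sqrt(3) = 0.545596
u_B2 = 0.602 / sqrt(3) = 0.34756486
u_B3 = 1.286 / sqrt(3) = 0.74247245
u_B4 = 0.99 / sqrt(2) = 0.70003571
uc = sqrt(0.39159787^2 + 0.545596^2 + 0.34756486^2 + 0.74247245^2 + 0.70003571^2) = 1.2700947
U = k * uc = 2 * 1.2700947
U = 2.5402

2.5402


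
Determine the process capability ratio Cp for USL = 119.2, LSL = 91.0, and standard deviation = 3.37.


Cp = (USL - LSL) / (6 * sigma)
= (119.2 - 91.0) / (6 * 3.37)
= 28.2000 / 20.2200
= 1.3947

1.3947


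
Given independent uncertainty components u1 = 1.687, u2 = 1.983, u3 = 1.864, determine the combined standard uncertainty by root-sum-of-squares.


uc = sqrt(1.687^2 + 1.983^2 + 1.864^2)
uc = sqrt(10.252754)
uc = 3.2020

3.2020


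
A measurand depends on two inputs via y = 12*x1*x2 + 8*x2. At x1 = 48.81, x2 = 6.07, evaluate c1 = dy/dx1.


y = 12*x1*x2 + 8*x2
dy/dx1 = 12*x2
Evaluate at x2 = 6.07: c1 = 12 * 6.07
c1 = 72.8400

72.8400


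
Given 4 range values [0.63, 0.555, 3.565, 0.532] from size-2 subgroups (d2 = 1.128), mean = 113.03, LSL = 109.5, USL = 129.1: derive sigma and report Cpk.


R_bar = (0.63 + 0.555 + 3.565 + 0.532) / 4 = 1.3205
sigma = R_bar / d2 = 1.3205 / 1.128 = 1.170656
Cp = (USL - LSL)/(6*sigma) = (129.1 - 109.5)/(6*1.170656) = 2.7905
Cpu = (129.1 - 113.03)/(3*1.170656) = 4.5758
Cpl = (113.03 - 109.5)/(3*1.170656) = 1.0051
Cpk = min(Cpu, Cpl) = 1.0051

1.0051


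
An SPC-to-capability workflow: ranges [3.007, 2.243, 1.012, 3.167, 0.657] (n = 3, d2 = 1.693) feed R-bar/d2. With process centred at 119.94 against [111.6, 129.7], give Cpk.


R_bar = (3.007 + 2.243 + 1.012 + 3.167 + 0.657) / 5 = 2.0172
sigma = R_bar / d2 = 2.0172 / 1.693 = 1.1914944
Cp = (USL - LSL)/(6*sigma) = (129.7 - 111.6)/(6*1.1914944) = 2.5318
Cpu = (129.7 - 119.94)/(3*1.1914944) = 2.7305
Cpl = (119.94 - 111.6)/(3*1.1914944) = 2.3332
Cpk = min(Cpu, Cpl) = 2.3332

2.3332


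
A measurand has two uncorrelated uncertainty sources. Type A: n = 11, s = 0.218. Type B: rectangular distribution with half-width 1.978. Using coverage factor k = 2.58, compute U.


u_A = s / sqrt(n) = 0.218 / sqrt(11) = 0.065729473
u_B = half_width / sqrt(3) = 1.978 / sqrt(3) = 1.1419988
uc = sqrt(u_A^2 + u_B^2) = sqrt(0.065729473^2 + 1.1419988^2) = 1.1438888
U = k * uc = 2.58 * 1.1438888
U = 2.9512

2.9512


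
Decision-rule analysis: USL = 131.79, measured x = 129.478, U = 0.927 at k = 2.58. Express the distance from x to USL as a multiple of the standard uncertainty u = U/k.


u = U / k = 0.927 / 2.58 = 0.35930233
margin = |USL - x| = |131.79 - 129.478| = 2.312
z = margin / u = 2.312 / 0.35930233
z = 6.4347

6.4347


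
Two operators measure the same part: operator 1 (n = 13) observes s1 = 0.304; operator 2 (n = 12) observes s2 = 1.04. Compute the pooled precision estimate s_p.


s_p = sqrt(((n1-1)*s1^2 + (n2-1)*s2^2) / (n1+n2-2))
numerator = (13-1)*0.304^2 + (12-1)*1.04^2 = 1.108992 + 11.8976 = 13.006592
denominator = 13 + 12 - 2 = 23
s_p^2 = 13.006592 / 23 = 0.565504
s_p = sqrt(0.565504) = 0.7520

0.7520


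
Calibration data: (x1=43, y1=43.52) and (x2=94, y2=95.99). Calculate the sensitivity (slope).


slope = (y2 - y1) / (x2 - x1)
= (95.99 - 43.52) / (94 - 43)
= 52.4700 / 51
= 1.0288

1.0288


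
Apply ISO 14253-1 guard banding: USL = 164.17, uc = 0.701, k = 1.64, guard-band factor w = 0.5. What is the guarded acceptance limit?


U = k * uc = 1.64 * 0.701 = 1.14964
guard band g = w * U = 0.5 * 1.14964 = 0.57482
AL = USL - g = 164.17 - 0.57482
AL = 163.5952

163.5952


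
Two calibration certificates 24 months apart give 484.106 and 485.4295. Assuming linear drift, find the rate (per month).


rate = (v2 - v1) / months
= (485.4295 - 484.106) / 24
= 1.3235 / 24
= 0.0551

0.0551


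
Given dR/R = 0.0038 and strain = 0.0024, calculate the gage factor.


GF = (dR/R) / epsilon
= 0.0038 / 0.0024
= 1.5833

1.5833


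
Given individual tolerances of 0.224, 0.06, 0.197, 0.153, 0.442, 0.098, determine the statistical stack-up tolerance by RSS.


RSS = sqrt(0.224^2 + 0.06^2 + 0.197^2 + 0.153^2 + 0.442^2 + 0.098^2)
= sqrt(0.320962)
= 0.5665

0.5665


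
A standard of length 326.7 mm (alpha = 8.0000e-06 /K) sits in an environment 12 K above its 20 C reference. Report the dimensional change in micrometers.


dL = L * alpha * dT
= 326.7 * 8.0000e-06 * 12
= 0.0313632 mm
dL_um = 0.0313632 * 1000 = 31.3632 um

31.3632


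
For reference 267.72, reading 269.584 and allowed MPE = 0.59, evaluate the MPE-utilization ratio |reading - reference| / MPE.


e = indication - reference = 269.584 - 267.72 = 1.8640
|e| = 1.8640
ratio = |e| / MPE = 1.8640 / 0.59
ratio = 3.1593

3.1593


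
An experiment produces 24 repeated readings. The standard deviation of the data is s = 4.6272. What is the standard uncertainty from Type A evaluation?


u_A = s / sqrt(n)
u_A = 4.6272 / sqrt(24)
u_A = 4.6272 / 4.8989795
u_A = 0.9445

0.9445


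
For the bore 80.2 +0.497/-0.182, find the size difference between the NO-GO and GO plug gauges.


GO = nominal - lower_tol (smallest hole = maximum material condition)
GO = 80.2 - 0.182 = 80.018
NO-GO = nominal + upper_tol (largest hole = least material condition)
NO-GO = 80.2 + 0.497 = 80.697
spread = NO-GO - GO = 80.697 - 80.018 = 0.6790

0.6790


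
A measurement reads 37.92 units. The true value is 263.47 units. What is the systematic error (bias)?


Systematic error = measured - true
= 37.92 - 263.47
= -225.5500

-225.5500


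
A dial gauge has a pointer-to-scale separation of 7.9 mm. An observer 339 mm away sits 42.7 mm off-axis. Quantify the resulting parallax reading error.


error = h * offset / d
= 7.9 * 42.7 / 339
= 0.9951

0.9951


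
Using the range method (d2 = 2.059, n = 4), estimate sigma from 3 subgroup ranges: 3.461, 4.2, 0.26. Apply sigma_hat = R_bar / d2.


R_bar = (3.461 + 4.2 + 0.26) / 3
R_bar = 7.921 / 3 = 2.6403333
sigma_hat = R_bar / d2 = 2.6403333 / 2.059 = 1.2823

1.2823


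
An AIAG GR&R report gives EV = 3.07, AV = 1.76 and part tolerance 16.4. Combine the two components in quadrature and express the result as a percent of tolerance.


GRR = sqrt(EV^2 + AV^2) = sqrt(3.07^2 + 1.76^2) = 3.5387145
%GRR = GRR / tol * 100 = 3.5387145 / 16.4 * 100
%GRR = 21.5775

21.5775


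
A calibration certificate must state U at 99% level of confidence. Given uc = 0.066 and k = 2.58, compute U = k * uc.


U = k * uc
U = 2.58 * 0.066
U = 0.1703

0.1703


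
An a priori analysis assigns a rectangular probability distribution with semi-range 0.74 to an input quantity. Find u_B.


u_B = half_width / sqrt(3)
u_B = 0.74 / 1.7320508
u_B = 0.4272

0.4272


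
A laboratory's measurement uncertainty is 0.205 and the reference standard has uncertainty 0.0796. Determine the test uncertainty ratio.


TUR = u_lab / u_ref
= 0.205 / 0.0796
= 2.5754

2.5754


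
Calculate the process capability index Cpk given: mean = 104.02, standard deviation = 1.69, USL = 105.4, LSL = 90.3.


Cpu = (USL - mean) / (3*sigma) = (105.4 - 104.02) / (3*1.69) = 0.2722
Cpl = (mean - LSL) / (3*sigma) = (104.02 - 90.3) / (3*1.69) = 2.7061
Cpk = min(Cpu, Cpl) = 0.2722

0.2722


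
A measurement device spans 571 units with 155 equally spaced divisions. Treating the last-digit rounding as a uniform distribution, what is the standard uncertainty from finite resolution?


resolution = range / divisions
resolution = 571 / 155 = 3.683871
u_res = resolution / (2*sqrt(3))
u_res = 3.683871 / 3.4641016
u_res = 1.0634

1.0634


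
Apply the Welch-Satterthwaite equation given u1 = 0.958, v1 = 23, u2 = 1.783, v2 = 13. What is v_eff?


uc = sqrt(u1^2 + u2^2) = sqrt(0.958^2 + 1.783^2) = 2.0240684
v_eff = uc^4 / (u1^4/v1 + u2^4/v2)
= 2.0240684^4 / (0.958^4/23 + 1.783^4/13)
= 16.784204 / 0.81405264
v_eff = 20.6181

20.6181


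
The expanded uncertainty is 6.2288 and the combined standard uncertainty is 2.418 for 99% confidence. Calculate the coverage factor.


k = U / uc
k = 6.2288 / 2.418
k = 2.576

2.576


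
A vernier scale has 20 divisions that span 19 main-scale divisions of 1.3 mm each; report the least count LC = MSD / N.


LC = MSD / n_div
= 1.3 / 20
= 0.0650

0.0650


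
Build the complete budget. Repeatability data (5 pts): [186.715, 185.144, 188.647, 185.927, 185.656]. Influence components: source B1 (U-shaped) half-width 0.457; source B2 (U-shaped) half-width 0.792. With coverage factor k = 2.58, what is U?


mean = (186.715 + 185.144 + 188.647 + 185.927 + 185.656) / 5 = 186.4178
s = sqrt(sum((x - mean)^2)/(n-1)) = 1.3694388
u_A = s / sqrt(n) = 1.3694388 / sqrt(5) = 0.61243165
u_B1 = 0.457 / sqrt(2) = 0.3231478
u_B2 = 0.792 / sqrt(2) = 0.56002857
uc = sqrt(0.61243165^2 + 0.3231478^2 + 0.56002857^2) = 0.89057792
U = k * uc = 2.58 * 0.89057792
U = 2.2977

2.2977


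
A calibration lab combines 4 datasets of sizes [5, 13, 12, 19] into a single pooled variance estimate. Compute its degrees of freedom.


nu = sum_i (n_i - 1)
nu = ((5 - 1) + (13 - 1) + (12 - 1) + (19 - 1))
nu = 4 + 12 + 11 + 18
nu = 45

45


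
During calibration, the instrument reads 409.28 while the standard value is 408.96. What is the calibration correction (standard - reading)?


Correction = standard - reading
= 408.96 - 409.28
= -0.3200

-0.3200


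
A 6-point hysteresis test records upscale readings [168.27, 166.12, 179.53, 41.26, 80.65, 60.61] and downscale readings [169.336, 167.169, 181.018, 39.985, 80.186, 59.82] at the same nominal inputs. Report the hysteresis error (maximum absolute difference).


|168.27 - 169.336| = 1.0660
|166.12 - 167.169| = 1.0490
|179.53 - 181.018| = 1.4880
|41.26 - 39.985| = 1.2750
|80.65 - 80.186| = 0.4640
|60.61 - 59.82| = 0.7900
hysteresis = max(diffs) = 1.4880

1.4880


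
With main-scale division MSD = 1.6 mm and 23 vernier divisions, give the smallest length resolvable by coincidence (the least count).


LC = MSD / n_div
= 1.6 / 23
= 0.0696

0.0696


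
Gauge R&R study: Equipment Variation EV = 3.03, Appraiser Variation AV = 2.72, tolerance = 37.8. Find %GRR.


GRR = sqrt(EV^2 + AV^2) = sqrt(3.03^2 + 2.72^2) = 4.0717687
%GRR = GRR / tol * 100 = 4.0717687 / 37.8 * 100
%GRR = 10.7719

10.7719


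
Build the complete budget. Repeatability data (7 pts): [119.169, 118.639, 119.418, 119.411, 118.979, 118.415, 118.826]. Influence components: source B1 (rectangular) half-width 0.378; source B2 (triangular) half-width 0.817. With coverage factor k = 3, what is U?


mean = (119.169 + 118.639 + 119.418 + 119.411 + 118.979 + 118.415 + 118.826) / 7 = 118.9795714
s = sqrt(sum((x - mean)^2)/(n-1)) = 0.3813458
u_A = s / sqrt(n) = 0.3813458 / sqrt(7) = 0.14413516
u_B1 = 0.378 / sqrt(3) = 0.2182384
u_B2 = 0.817 / sqrt(6) = 0.33353885
uc = sqrt(0.14413516^2 + 0.2182384^2 + 0.33353885^2) = 0.4238527
U = k * uc = 3 * 0.4238527
U = 1.2716

1.2716


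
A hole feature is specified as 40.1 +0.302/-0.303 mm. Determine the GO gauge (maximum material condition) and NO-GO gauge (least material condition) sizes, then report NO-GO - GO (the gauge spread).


GO = nominal - lower_tol (smallest hole = maximum material condition)
GO = 40.1 - 0.303 = 39.797
NO-GO = nominal + upper_tol (largest hole = least material condition)
NO-GO = 40.1 + 0.302 = 40.402
spread = NO-GO - GO = 40.402 - 39.797 = 0.6050

0.6050


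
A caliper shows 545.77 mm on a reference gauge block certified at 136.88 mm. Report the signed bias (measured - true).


Systematic error = measured - true
= 545.77 - 136.88
= 408.8900

408.8900


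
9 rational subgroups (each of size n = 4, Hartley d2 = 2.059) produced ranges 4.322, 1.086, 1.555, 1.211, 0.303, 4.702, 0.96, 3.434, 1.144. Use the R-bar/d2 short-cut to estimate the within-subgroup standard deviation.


R_bar = (4.322 + 1.086 + 1.555 + 1.211 + 0.303 + 4.702 + 0.96 + 3.434 + 1.144) / 9
R_bar = 18.717 / 9 = 2.0796667
sigma_hat = R_bar / d2 = 2.0796667 / 2.059 = 1.0100

1.0100


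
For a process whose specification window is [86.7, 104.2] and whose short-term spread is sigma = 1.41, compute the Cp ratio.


Cp = (USL - LSL) / (6 * sigma)
= (104.2 - 86.7) / (6 * 1.41)
= 17.5000 / 8.4600
= 2.0686

2.0686


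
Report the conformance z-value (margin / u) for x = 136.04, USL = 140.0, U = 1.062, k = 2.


u = U / k = 1.062 / 2 = 0.531
margin = |USL - x| = |140.0 - 136.04| = 3.96
z = margin / u = 3.96 / 0.531
z = 7.4576

7.4576


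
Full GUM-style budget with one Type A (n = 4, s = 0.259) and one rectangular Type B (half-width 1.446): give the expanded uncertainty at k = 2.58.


u_A = s / sqrt(n) = 0.259 / sqrt(4) = 0.1295
u_B = half_width / sqrt(3) = 1.446 / sqrt(3) = 0.83484849
uc = sqrt(u_A^2 + u_B^2) = sqrt(0.1295^2 + 0.83484849^2) = 0.84483268
U = k * uc = 2.58 * 0.84483268
U = 2.1797

2.1797


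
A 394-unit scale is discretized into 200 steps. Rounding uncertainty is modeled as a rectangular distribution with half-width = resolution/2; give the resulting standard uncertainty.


resolution = range / divisions
resolution = 394 / 200 = 1.97
u_res = resolution / (2*sqrt(3))
u_res = 1.97 / 3.4641016
u_res = 0.5687

0.5687


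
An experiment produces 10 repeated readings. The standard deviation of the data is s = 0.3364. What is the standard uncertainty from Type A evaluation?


u_A = s / sqrt(n)
u_A = 0.3364 / sqrt(10)
u_A = 0.3364 / 3.1622777
u_A = 0.1064

0.1064


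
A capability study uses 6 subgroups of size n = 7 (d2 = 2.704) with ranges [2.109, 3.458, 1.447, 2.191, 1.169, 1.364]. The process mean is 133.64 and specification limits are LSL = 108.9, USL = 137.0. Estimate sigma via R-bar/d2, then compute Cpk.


R_bar = (2.109 + 3.458 + 1.447 + 2.191 + 1.169 + 1.364) / 6 = 1.9563333
sigma = R_bar / d2 = 1.9563333 / 2.704 = 0.72349604
Cp = (USL - LSL)/(6*sigma) = (137.0 - 108.9)/(6*0.72349604) = 6.4732
Cpu = (137.0 - 133.64)/(3*0.72349604) = 1.5480
Cpl = (133.64 - 108.9)/(3*0.72349604) = 11.3984
Cpk = min(Cpu, Cpl) = 1.5480

1.5480


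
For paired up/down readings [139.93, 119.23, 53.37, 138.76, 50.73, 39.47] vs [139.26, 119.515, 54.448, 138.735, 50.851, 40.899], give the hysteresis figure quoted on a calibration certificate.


|139.93 - 139.26| = 0.6700
|119.23 - 119.515| = 0.2850
|53.37 - 54.448| = 1.0780
|138.76 - 138.735| = 0.0250
|50.73 - 50.851| = 0.1210
|39.47 - 40.899| = 1.4290
hysteresis = max(diffs) = 1.4290

1.4290


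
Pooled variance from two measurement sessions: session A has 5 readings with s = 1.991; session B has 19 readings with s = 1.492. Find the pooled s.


s_p = sqrt(((n1-1)*s1^2 + (n2-1)*s2^2) / (n1+n2-2))
numerator = (5-1)*1.991^2 + (19-1)*1.492^2 = 15.856324 + 40.069152 = 55.925476
denominator = 5 + 19 - 2 = 22
s_p^2 = 55.925476 / 22 = 2.5420671
s_p = sqrt(2.5420671) = 1.5944

1.5944


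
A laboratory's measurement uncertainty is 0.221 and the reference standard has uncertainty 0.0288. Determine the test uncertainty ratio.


TUR = u_lab / u_ref
= 0.221 / 0.0288
= 7.6736

7.6736


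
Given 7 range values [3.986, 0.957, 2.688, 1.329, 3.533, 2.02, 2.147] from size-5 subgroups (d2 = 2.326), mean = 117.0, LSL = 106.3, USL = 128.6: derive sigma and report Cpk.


R_bar = (3.986 + 0.957 + 2.688 + 1.329 + 3.533 + 2.02 + 2.147) / 7 = 2.38
sigma = R_bar / d2 = 2.38 / 2.326 = 1.0232158
Cp = (USL - LSL)/(6*sigma) = (128.6 - 106.3)/(6*1.0232158) = 3.6323
Cpu = (128.6 - 117.0)/(3*1.0232158) = 3.7789
Cpl = (117.0 - 106.3)/(3*1.0232158) = 3.4857
Cpk = min(Cpu, Cpl) = 3.4857

3.4857


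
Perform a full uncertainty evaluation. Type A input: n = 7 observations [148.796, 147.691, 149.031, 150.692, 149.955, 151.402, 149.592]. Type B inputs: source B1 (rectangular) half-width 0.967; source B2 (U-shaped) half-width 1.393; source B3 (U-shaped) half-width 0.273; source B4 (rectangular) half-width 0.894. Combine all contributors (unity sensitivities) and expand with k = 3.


mean = (148.796 + 147.691 + 149.031 + 150.692 + 149.955 + 151.402 + 149.592) / 7 = 149.5941429
s = sqrt(sum((x - mean)^2)/(n-1)) = 1.23693
u_A = s / sqrt(n) = 1.23693 / sqrt(7) = 0.4675156
u_B1 = 0.967 / sqrt(3) = 0.55829771
u_B2 = 1.393 / sqrt(2) = 0.98499975
u_B3 = 0.273 / sqrt(2) = 0.19304015
u_B4 = 0.894 / sqrt(3) = 0.51615114
uc = sqrt(0.4675156^2 + 0.55829771^2 + 0.98499975^2 + 0.19304015^2 + 0.51615114^2) = 1.3431933
U = k * uc = 3 * 1.3431933
U = 4.0296

4.0296


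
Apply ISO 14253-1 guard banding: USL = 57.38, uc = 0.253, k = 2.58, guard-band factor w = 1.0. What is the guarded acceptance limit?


U = k * uc = 2.58 * 0.253 = 0.65274
guard band g = w * U = 1.0 * 0.65274 = 0.65274
AL = USL - g = 57.38 - 0.65274
AL = 56.7273

56.7273


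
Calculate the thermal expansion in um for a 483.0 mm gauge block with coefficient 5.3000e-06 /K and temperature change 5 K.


dL = L * alpha * dT
= 483.0 * 5.3000e-06 * 5
= 0.0127995 mm
dL_um = 0.0127995 * 1000 = 12.7995 um

12.7995


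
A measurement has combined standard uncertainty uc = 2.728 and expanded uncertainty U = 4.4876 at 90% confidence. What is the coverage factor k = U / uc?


k = U / uc
k = 4.4876 / 2.728
k = 1.645

1.645


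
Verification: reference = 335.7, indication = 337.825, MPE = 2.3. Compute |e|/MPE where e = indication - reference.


e = indication - reference = 337.825 - 335.7 = 2.1250
|e| = 2.1250
ratio = |e| / MPE = 2.1250 / 2.3
ratio = 0.9239

0.9239


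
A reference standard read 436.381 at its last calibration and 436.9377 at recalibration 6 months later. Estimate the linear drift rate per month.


rate = (v2 - v1) / months
= (436.9377 - 436.381) / 6
= 0.5567 / 6
= 0.0928

0.0928


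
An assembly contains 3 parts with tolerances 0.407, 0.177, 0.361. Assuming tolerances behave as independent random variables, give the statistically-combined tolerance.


RSS = sqrt(0.407^2 + 0.177^2 + 0.361^2)
= sqrt(0.327299)
= 0.5721

0.5721


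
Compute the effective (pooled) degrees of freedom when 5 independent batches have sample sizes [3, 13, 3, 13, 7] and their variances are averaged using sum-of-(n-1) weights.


nu = sum_i (n_i - 1)
nu = ((3 - 1) + (13 - 1) + (3 - 1) + (13 - 1) + (7 - 1))
nu = 2 + 12 + 2 + 12 + 6
nu = 34

34


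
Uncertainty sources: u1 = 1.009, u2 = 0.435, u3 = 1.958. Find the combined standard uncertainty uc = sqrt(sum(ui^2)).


uc = sqrt(1.009^2 + 0.435^2 + 1.958^2)
uc = sqrt(5.04107)
uc = 2.2452

2.2452
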